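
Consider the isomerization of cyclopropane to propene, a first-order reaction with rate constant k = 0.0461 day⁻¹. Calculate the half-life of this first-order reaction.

15.04 day

Step 1: For a first-order reaction, t₁/₂ = ln(2)/k
Step 2: t₁/₂ = ln(2)/0.0461
Step 3: t₁/₂ = 0.6931/0.0461 = 15.04 day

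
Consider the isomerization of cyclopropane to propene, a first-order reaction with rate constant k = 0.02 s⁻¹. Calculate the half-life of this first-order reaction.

34.66 s

Step 1: For a first-order reaction, t₁/₂ = ln(2)/k
Step 2: t₁/₂ = ln(2)/0.02
Step 3: t₁/₂ = 0.6931/0.02 = 34.66 s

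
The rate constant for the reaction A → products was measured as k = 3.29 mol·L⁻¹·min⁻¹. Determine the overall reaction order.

zeroth order (0)

Step 1: The units of k for an nth-order reaction are (concentration)^(1-n)·(time)⁻¹.
Step 2: Here k has units mol·L⁻¹·min⁻¹, so the concentration exponent is 1.
Step 3: 1 - n = 1 ⇒ n = 0. The reaction is zeroth order.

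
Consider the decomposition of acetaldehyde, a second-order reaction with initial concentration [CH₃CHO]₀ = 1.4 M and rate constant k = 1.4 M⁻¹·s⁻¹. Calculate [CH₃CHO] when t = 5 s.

0.1296 M

Step 1: For a second-order reaction: 1/[CH₃CHO] = 1/[CH₃CHO]₀ + kt
Step 2: 1/[CH₃CHO] = 1/1.4 + 1.4 × 5
Step 3: 1/[CH₃CHO] = 0.7143 + 7 = 7.714
Step 4: [CH₃CHO] = 1/7.714 = 0.1296 M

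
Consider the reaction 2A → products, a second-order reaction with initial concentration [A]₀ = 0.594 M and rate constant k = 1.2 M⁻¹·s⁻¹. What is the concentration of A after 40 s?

0.02013 M

Step 1: For a second-order reaction: 1/[A] = 1/[A]₀ + kt
Step 2: 1/[A] = 1/0.594 + 1.2 × 40
Step 3: 1/[A] = 1.684 + 48 = 49.68
Step 4: [A] = 1/49.68 = 0.02013 M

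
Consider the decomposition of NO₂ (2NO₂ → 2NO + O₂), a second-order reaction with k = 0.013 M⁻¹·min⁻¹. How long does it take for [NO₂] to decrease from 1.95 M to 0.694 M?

71.39 min

Step 1: For second-order: t = (1/[NO₂] - 1/[NO₂]₀)/k
Step 2: t = (1/0.694 - 1/1.95)/0.013
Step 3: t = (1.441 - 0.5128)/0.013
Step 4: t = 0.9281/0.013 = 71.39 min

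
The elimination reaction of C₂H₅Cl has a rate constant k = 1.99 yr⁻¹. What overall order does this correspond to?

first order (1)

Step 1: The units of k for an nth-order reaction are (concentration)^(1-n)·(time)⁻¹.
Step 2: Here k has units yr⁻¹, so the concentration exponent is 0.
Step 3: 1 - n = 0 ⇒ n = 1. The reaction is first order.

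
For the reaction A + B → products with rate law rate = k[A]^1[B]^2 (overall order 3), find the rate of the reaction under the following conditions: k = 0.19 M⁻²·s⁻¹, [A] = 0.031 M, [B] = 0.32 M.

0.0006031 M/s

Step 1: The rate law is rate = k[A]^1[B]^2, overall order = 1+2 = 3
Step 2: Substitute values: rate = 0.19 × (0.031)^1 × (0.32)^2
Step 3: rate = 0.19 × 0.031 × 0.1024 = 0.000603136 M/s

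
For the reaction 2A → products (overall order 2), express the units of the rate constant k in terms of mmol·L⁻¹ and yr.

(mmol·L⁻¹)⁻¹·yr⁻¹

Step 1: For overall order n, rate = k × (concentration)^n.
Step 2: Rate has units mmol·L⁻¹·yr⁻¹; concentration term has units (mmol·L⁻¹)^2.
Step 3: k = rate / (concentration)^n, so units of k = (mmol·L⁻¹)^(1-2)·yr⁻¹ = (mmol·L⁻¹)⁻¹·yr⁻¹.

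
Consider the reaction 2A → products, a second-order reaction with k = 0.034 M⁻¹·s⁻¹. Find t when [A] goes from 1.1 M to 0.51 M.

30.93 s

Step 1: For second-order: t = (1/[A] - 1/[A]₀)/k
Step 2: t = (1/0.51 - 1/1.1)/0.034
Step 3: t = (1.961 - 0.9091)/0.034
Step 4: t = 1.052/0.034 = 30.93 s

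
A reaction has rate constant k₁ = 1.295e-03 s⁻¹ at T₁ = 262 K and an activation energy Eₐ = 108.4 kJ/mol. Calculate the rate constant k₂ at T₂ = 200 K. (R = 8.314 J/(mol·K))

2.585e-10 s⁻¹

Step 1: Use the two-temperature Arrhenius form: ln(k₂/k₁) = -Eₐ/R × (1/T₂ - 1/T₁)
Step 2: Convert Eₐ to J/mol: 108.4 kJ/mol = 108400 J/mol
Step 3: 1/T₂ - 1/T₁ = 1/200 - 1/262 = 1.183206e-03 K⁻¹
Step 4: ln(k₂/k₁) = -108400/8.314 × 1.183206e-03 = -15.42693
Step 5: k₂ = k₁ × exp(-15.42693) = 1.295e-03 × 1.99604e-07 = 2.585e-10 s⁻¹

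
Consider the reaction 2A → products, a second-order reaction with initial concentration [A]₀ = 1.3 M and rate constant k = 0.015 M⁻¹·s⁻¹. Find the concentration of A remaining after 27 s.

0.8516 M

Step 1: For a second-order reaction: 1/[A] = 1/[A]₀ + kt
Step 2: 1/[A] = 1/1.3 + 0.015 × 27
Step 3: 1/[A] = 0.7692 + 0.405 = 1.174
Step 4: [A] = 1/1.174 = 0.8516 M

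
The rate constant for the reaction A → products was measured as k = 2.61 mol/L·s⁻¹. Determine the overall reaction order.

zeroth order (0)

Step 1: The units of k for an nth-order reaction are (concentration)^(1-n)·(time)⁻¹.
Step 2: Here k has units mol/L·s⁻¹, so the concentration exponent is 1.
Step 3: 1 - n = 1 ⇒ n = 0. The reaction is zeroth order.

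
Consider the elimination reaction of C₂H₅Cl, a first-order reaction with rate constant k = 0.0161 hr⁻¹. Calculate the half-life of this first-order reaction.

43.05 hr

Step 1: For a first-order reaction, t₁/₂ = ln(2)/k
Step 2: t₁/₂ = ln(2)/0.0161
Step 3: t₁/₂ = 0.6931/0.0161 = 43.05 hr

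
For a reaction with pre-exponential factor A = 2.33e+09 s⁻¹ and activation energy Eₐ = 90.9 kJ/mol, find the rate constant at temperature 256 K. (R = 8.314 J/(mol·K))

6.60e-10 s⁻¹

Step 1: Use the Arrhenius equation: k = A × exp(-Eₐ/RT)
Step 2: Convert Eₐ to J/mol: 90.9 kJ/mol = 90900 J/mol
Step 3: Calculate the exponent: -Eₐ/(RT) = -90900/(8.314 × 256) = -42.70846
Step 4: k = 2.33e+09 × exp(-42.70846)
Step 5: k = 2.33e+09 × 2.83108e-19 = 6.5964e-10 s⁻¹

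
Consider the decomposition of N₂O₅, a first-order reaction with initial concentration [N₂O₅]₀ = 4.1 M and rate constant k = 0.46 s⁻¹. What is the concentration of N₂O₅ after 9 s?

0.06528 M

Step 1: For a first-order reaction: [N₂O₅] = [N₂O₅]₀ × e^(-kt)
Step 2: [N₂O₅] = 4.1 × e^(-0.46 × 9)
Step 3: [N₂O₅] = 4.1 × e^(-4.14)
Step 4: [N₂O₅] = 4.1 × 0.0159229 = 0.06528 M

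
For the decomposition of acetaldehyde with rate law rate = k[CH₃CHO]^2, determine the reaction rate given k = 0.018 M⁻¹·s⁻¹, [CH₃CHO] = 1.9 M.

0.06498 M/s

Step 1: Identify the rate law: rate = k[CH₃CHO]^2
Step 2: Substitute values: rate = 0.018 × (1.9)^2
Step 3: Calculate: rate = 0.018 × 3.61 = 0.06498 M/s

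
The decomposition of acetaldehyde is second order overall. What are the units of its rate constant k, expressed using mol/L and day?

(mol/L)⁻¹·day⁻¹

Step 1: For overall order n, rate = k × (concentration)^n.
Step 2: Rate has units mol/L·day⁻¹; concentration term has units (mol/L)^2.
Step 3: k = rate / (concentration)^n, so units of k = (mol/L)^(1-2)·day⁻¹ = (mol/L)⁻¹·day⁻¹.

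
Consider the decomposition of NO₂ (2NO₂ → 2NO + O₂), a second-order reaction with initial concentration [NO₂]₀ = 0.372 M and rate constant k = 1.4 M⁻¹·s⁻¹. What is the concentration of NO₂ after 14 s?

0.04487 M

Step 1: For a second-order reaction: 1/[NO₂] = 1/[NO₂]₀ + kt
Step 2: 1/[NO₂] = 1/0.372 + 1.4 × 14
Step 3: 1/[NO₂] = 2.688 + 19.6 = 22.29
Step 4: [NO₂] = 1/22.29 = 0.04487 M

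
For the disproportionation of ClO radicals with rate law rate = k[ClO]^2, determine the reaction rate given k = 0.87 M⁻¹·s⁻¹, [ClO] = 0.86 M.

0.6435 M/s

Step 1: Identify the rate law: rate = k[ClO]^2
Step 2: Substitute values: rate = 0.87 × (0.86)^2
Step 3: Calculate: rate = 0.87 × 0.7396 = 0.643452 M/s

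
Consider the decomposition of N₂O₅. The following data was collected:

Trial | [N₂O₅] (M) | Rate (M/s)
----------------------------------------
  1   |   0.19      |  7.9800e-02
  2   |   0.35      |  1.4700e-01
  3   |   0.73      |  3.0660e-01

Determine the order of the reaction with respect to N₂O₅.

first order (1)

Step 1: Compare trials to find order n where rate₂/rate₁ = ([N₂O₅]₂/[N₂O₅]₁)^n
Step 2: rate₂/rate₁ = 1.4700e-01/7.9800e-02 = 1.842
Step 3: [N₂O₅]₂/[N₂O₅]₁ = 0.35/0.19 = 1.842
Step 4: n = ln(1.842)/ln(1.842) = 1.00 ≈ 1
Step 5: The reaction is first order in N₂O₅.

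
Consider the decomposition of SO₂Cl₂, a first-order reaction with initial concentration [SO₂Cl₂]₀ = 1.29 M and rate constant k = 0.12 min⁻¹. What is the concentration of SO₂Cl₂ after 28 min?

0.04481 M

Step 1: For a first-order reaction: [SO₂Cl₂] = [SO₂Cl₂]₀ × e^(-kt)
Step 2: [SO₂Cl₂] = 1.29 × e^(-0.12 × 28)
Step 3: [SO₂Cl₂] = 1.29 × e^(-3.36)
Step 4: [SO₂Cl₂] = 1.29 × 0.0347353 = 0.04481 M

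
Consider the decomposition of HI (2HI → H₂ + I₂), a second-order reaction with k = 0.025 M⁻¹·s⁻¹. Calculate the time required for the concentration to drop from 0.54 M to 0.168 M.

164 s

Step 1: For second-order: t = (1/[HI] - 1/[HI]₀)/k
Step 2: t = (1/0.168 - 1/0.54)/0.025
Step 3: t = (5.952 - 1.852)/0.025
Step 4: t = 4.101/0.025 = 164 s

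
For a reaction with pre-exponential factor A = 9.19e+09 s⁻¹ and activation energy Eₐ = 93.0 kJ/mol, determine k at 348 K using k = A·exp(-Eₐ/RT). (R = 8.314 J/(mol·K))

1.01e-04 s⁻¹

Step 1: Use the Arrhenius equation: k = A × exp(-Eₐ/RT)
Step 2: Convert Eₐ to J/mol: 93.0 kJ/mol = 93000 J/mol
Step 3: Calculate the exponent: -Eₐ/(RT) = -93000/(8.314 × 348) = -32.14354
Step 4: k = 9.19e+09 × exp(-32.14354)
Step 5: k = 9.19e+09 × 1.09708e-14 = 1.0082e-04 s⁻¹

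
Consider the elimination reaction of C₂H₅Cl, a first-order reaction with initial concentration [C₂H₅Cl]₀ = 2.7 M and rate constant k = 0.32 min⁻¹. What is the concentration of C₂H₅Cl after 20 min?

0.004486 M

Step 1: For a first-order reaction: [C₂H₅Cl] = [C₂H₅Cl]₀ × e^(-kt)
Step 2: [C₂H₅Cl] = 2.7 × e^(-0.32 × 20)
Step 3: [C₂H₅Cl] = 2.7 × e^(-6.4)
Step 4: [C₂H₅Cl] = 2.7 × 0.00166156 = 0.004486 M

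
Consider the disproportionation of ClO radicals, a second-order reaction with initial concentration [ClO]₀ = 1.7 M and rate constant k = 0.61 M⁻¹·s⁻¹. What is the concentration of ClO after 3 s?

0.4135 M

Step 1: For a second-order reaction: 1/[ClO] = 1/[ClO]₀ + kt
Step 2: 1/[ClO] = 1/1.7 + 0.61 × 3
Step 3: 1/[ClO] = 0.5882 + 1.83 = 2.418
Step 4: [ClO] = 1/2.418 = 0.4135 M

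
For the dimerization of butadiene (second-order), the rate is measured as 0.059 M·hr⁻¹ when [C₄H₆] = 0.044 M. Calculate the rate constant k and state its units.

30.48 M⁻¹·hr⁻¹

Step 1: rate = k[C₄H₆]^2, so k = rate / [C₄H₆]^2.
Step 2: k = 0.059 / (0.044)^2 = 0.059 / 0.001936.
Step 3: k = 30.48 M⁻¹·hr⁻¹.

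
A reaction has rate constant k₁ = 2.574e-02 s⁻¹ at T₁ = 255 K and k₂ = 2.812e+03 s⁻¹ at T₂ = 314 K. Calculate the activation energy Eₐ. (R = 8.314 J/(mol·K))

130.9 kJ/mol

Step 1: Use the two-temperature Arrhenius form: ln(k₂/k₁) = -Eₐ/R × (1/T₂ - 1/T₁)
Step 2: ln(k₂/k₁) = ln(2.812e+03/2.574e-02) = ln(109246) = 11.6014
Step 3: 1/T₂ - 1/T₁ = 1/314 - 1/255 = -7.368553e-04 K⁻¹
Step 4: Eₐ = -R × ln(k₂/k₁) / (1/T₂ - 1/T₁) = -8.314 × 11.6014 / -7.368553e-04
Step 5: Eₐ = 1.3090e+05 J/mol = 130.9 kJ/mol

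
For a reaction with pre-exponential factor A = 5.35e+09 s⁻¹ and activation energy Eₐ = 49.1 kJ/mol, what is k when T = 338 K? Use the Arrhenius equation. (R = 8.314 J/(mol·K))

1.38e+02 s⁻¹

Step 1: Use the Arrhenius equation: k = A × exp(-Eₐ/RT)
Step 2: Convert Eₐ to J/mol: 49.1 kJ/mol = 49100 J/mol
Step 3: Calculate the exponent: -Eₐ/(RT) = -49100/(8.314 × 338) = -17.47249
Step 4: k = 5.35e+09 × exp(-17.47249)
Step 5: k = 5.35e+09 × 2.58104e-08 = 1.3809e+02 s⁻¹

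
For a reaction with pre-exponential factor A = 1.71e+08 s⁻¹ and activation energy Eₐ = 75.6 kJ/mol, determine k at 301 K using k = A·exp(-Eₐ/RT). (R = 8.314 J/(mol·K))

1.30e-05 s⁻¹

Step 1: Use the Arrhenius equation: k = A × exp(-Eₐ/RT)
Step 2: Convert Eₐ to J/mol: 75.6 kJ/mol = 75600 J/mol
Step 3: Calculate the exponent: -Eₐ/(RT) = -75600/(8.314 × 301) = -30.20962
Step 4: k = 1.71e+08 × exp(-30.20962)
Step 5: k = 1.71e+08 × 7.58802e-14 = 1.2976e-05 s⁻¹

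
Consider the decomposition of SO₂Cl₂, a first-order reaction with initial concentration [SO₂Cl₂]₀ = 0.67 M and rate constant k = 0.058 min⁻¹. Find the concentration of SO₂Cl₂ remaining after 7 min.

0.4464 M

Step 1: For a first-order reaction: [SO₂Cl₂] = [SO₂Cl₂]₀ × e^(-kt)
Step 2: [SO₂Cl₂] = 0.67 × e^(-0.058 × 7)
Step 3: [SO₂Cl₂] = 0.67 × e^(-0.406)
Step 4: [SO₂Cl₂] = 0.67 × 0.66631 = 0.4464 M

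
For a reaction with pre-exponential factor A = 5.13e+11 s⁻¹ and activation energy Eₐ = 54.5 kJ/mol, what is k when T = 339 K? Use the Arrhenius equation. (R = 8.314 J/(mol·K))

2.05e+03 s⁻¹

Step 1: Use the Arrhenius equation: k = A × exp(-Eₐ/RT)
Step 2: Convert Eₐ to J/mol: 54.5 kJ/mol = 54500 J/mol
Step 3: Calculate the exponent: -Eₐ/(RT) = -54500/(8.314 × 339) = -19.33690
Step 4: k = 5.13e+11 × exp(-19.33690)
Step 5: k = 5.13e+11 × 4.00029e-09 = 2.0521e+03 s⁻¹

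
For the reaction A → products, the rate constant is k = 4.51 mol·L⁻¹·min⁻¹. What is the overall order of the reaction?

zeroth order (0)

Step 1: The units of k for an nth-order reaction are (concentration)^(1-n)·(time)⁻¹.
Step 2: Here k has units mol·L⁻¹·min⁻¹, so the concentration exponent is 1.
Step 3: 1 - n = 1 ⇒ n = 0. The reaction is zeroth order.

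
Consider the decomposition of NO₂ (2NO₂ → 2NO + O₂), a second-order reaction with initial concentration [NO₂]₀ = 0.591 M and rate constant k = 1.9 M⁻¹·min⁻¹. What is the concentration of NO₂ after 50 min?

0.01034 M

Step 1: For a second-order reaction: 1/[NO₂] = 1/[NO₂]₀ + kt
Step 2: 1/[NO₂] = 1/0.591 + 1.9 × 50
Step 3: 1/[NO₂] = 1.692 + 95 = 96.69
Step 4: [NO₂] = 1/96.69 = 0.01034 M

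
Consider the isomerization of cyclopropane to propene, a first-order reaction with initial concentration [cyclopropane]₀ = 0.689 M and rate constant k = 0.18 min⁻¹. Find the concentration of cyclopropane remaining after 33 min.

0.001813 M

Step 1: For a first-order reaction: [cyclopropane] = [cyclopropane]₀ × e^(-kt)
Step 2: [cyclopropane] = 0.689 × e^(-0.18 × 33)
Step 3: [cyclopropane] = 0.689 × e^(-5.94)
Step 4: [cyclopropane] = 0.689 × 0.00263203 = 0.001813 M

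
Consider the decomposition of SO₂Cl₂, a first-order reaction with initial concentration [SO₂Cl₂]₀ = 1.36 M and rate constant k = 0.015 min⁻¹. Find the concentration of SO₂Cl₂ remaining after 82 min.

0.3975 M

Step 1: For a first-order reaction: [SO₂Cl₂] = [SO₂Cl₂]₀ × e^(-kt)
Step 2: [SO₂Cl₂] = 1.36 × e^(-0.015 × 82)
Step 3: [SO₂Cl₂] = 1.36 × e^(-1.23)
Step 4: [SO₂Cl₂] = 1.36 × 0.292293 = 0.3975 M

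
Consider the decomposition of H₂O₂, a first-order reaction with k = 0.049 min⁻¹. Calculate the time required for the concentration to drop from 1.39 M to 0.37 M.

27.01 min

Step 1: For first-order: t = ln([H₂O₂]₀/[H₂O₂])/k
Step 2: t = ln(1.39/0.37)/0.049
Step 3: t = ln(3.757)/0.049
Step 4: t = 1.324/0.049 = 27.01 min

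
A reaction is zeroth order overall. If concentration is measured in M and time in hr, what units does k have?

M·hr⁻¹

Step 1: For overall order n, rate = k × (concentration)^n.
Step 2: Rate has units M·hr⁻¹; concentration term has units M^0.
Step 3: k = rate / (concentration)^n, so units of k = M^(1-0)·hr⁻¹ = M·hr⁻¹.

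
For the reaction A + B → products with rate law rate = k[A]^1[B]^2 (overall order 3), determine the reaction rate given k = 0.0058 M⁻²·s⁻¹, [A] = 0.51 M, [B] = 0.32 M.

0.0003029 M/s

Step 1: The rate law is rate = k[A]^1[B]^2, overall order = 1+2 = 3
Step 2: Substitute values: rate = 0.0058 × (0.51)^1 × (0.32)^2
Step 3: rate = 0.0058 × 0.51 × 0.1024 = 0.000302899 M/s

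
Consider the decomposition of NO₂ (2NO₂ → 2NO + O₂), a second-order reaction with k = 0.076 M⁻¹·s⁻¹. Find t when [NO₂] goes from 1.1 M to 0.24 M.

42.86 s

Step 1: For second-order: t = (1/[NO₂] - 1/[NO₂]₀)/k
Step 2: t = (1/0.24 - 1/1.1)/0.076
Step 3: t = (4.167 - 0.9091)/0.076
Step 4: t = 3.258/0.076 = 42.86 s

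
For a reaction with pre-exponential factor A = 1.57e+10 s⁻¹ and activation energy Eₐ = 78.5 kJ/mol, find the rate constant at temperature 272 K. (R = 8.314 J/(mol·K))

1.32e-05 s⁻¹

Step 1: Use the Arrhenius equation: k = A × exp(-Eₐ/RT)
Step 2: Convert Eₐ to J/mol: 78.5 kJ/mol = 78500 J/mol
Step 3: Calculate the exponent: -Eₐ/(RT) = -78500/(8.314 × 272) = -34.71289
Step 4: k = 1.57e+10 × exp(-34.71289)
Step 5: k = 1.57e+10 × 8.40201e-16 = 1.3191e-05 s⁻¹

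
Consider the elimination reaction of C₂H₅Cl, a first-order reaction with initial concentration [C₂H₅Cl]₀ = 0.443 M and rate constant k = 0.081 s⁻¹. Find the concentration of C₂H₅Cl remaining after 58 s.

0.004037 M

Step 1: For a first-order reaction: [C₂H₅Cl] = [C₂H₅Cl]₀ × e^(-kt)
Step 2: [C₂H₅Cl] = 0.443 × e^(-0.081 × 58)
Step 3: [C₂H₅Cl] = 0.443 × e^(-4.698)
Step 4: [C₂H₅Cl] = 0.443 × 0.00911349 = 0.004037 M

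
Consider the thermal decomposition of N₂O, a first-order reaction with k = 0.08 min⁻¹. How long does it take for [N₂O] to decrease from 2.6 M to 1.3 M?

8.664 min

Step 1: For first-order: t = ln([N₂O]₀/[N₂O])/k
Step 2: t = ln(2.6/1.3)/0.08
Step 3: t = ln(2)/0.08
Step 4: t = 0.6931/0.08 = 8.664 min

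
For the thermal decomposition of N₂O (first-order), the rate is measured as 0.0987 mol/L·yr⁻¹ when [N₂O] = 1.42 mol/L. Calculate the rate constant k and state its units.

0.06951 yr⁻¹

Step 1: rate = k[N₂O]^1, so k = rate / [N₂O]^1.
Step 2: k = 0.0987 / (1.42)^1 = 0.0987 / 1.42.
Step 3: k = 0.06951 yr⁻¹.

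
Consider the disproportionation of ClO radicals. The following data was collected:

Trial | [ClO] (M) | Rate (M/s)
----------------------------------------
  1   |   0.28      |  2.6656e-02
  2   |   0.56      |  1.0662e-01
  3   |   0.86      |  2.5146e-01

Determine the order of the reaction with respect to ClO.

second order (2)

Step 1: Compare trials to find order n where rate₂/rate₁ = ([ClO]₂/[ClO]₁)^n
Step 2: rate₂/rate₁ = 1.0662e-01/2.6656e-02 = 4
Step 3: [ClO]₂/[ClO]₁ = 0.56/0.28 = 2
Step 4: n = ln(4)/ln(2) = 2.00 ≈ 2
Step 5: The reaction is second order in ClO.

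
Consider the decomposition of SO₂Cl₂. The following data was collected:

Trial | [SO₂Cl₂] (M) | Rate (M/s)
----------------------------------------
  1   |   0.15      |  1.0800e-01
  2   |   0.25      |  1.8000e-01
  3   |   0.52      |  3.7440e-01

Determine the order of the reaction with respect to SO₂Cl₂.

first order (1)

Step 1: Compare trials to find order n where rate₂/rate₁ = ([SO₂Cl₂]₂/[SO₂Cl₂]₁)^n
Step 2: rate₂/rate₁ = 1.8000e-01/1.0800e-01 = 1.667
Step 3: [SO₂Cl₂]₂/[SO₂Cl₂]₁ = 0.25/0.15 = 1.667
Step 4: n = ln(1.667)/ln(1.667) = 1.00 ≈ 1
Step 5: The reaction is first order in SO₂Cl₂.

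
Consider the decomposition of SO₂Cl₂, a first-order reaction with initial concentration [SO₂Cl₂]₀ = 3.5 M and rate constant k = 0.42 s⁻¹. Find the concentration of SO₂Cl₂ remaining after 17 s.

0.002775 M

Step 1: For a first-order reaction: [SO₂Cl₂] = [SO₂Cl₂]₀ × e^(-kt)
Step 2: [SO₂Cl₂] = 3.5 × e^(-0.42 × 17)
Step 3: [SO₂Cl₂] = 3.5 × e^(-7.14)
Step 4: [SO₂Cl₂] = 3.5 × 0.000792752 = 0.002775 M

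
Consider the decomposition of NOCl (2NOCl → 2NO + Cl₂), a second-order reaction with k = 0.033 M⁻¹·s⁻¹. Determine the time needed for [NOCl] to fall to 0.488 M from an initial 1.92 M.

46.31 s

Step 1: For second-order: t = (1/[NOCl] - 1/[NOCl]₀)/k
Step 2: t = (1/0.488 - 1/1.92)/0.033
Step 3: t = (2.049 - 0.5208)/0.033
Step 4: t = 1.528/0.033 = 46.31 s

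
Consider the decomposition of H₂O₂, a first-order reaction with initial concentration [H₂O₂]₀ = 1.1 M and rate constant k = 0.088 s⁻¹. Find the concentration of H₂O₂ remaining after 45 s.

0.02097 M

Step 1: For a first-order reaction: [H₂O₂] = [H₂O₂]₀ × e^(-kt)
Step 2: [H₂O₂] = 1.1 × e^(-0.088 × 45)
Step 3: [H₂O₂] = 1.1 × e^(-3.96)
Step 4: [H₂O₂] = 1.1 × 0.0190631 = 0.02097 M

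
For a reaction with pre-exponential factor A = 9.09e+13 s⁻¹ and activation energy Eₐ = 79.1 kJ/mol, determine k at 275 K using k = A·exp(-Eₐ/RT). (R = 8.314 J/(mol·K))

8.58e-02 s⁻¹

Step 1: Use the Arrhenius equation: k = A × exp(-Eₐ/RT)
Step 2: Convert Eₐ to J/mol: 79.1 kJ/mol = 79100 J/mol
Step 3: Calculate the exponent: -Eₐ/(RT) = -79100/(8.314 × 275) = -34.59663
Step 4: k = 9.09e+13 × exp(-34.59663)
Step 5: k = 9.09e+13 × 9.43788e-16 = 8.5790e-02 s⁻¹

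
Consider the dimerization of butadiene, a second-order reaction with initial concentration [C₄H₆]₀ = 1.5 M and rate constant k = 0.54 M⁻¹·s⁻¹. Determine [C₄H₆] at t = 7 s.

0.2249 M

Step 1: For a second-order reaction: 1/[C₄H₆] = 1/[C₄H₆]₀ + kt
Step 2: 1/[C₄H₆] = 1/1.5 + 0.54 × 7
Step 3: 1/[C₄H₆] = 0.6667 + 3.78 = 4.447
Step 4: [C₄H₆] = 1/4.447 = 0.2249 M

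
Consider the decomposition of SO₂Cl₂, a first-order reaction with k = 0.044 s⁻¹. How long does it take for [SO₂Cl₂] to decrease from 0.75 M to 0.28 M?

22.39 s

Step 1: For first-order: t = ln([SO₂Cl₂]₀/[SO₂Cl₂])/k
Step 2: t = ln(0.75/0.28)/0.044
Step 3: t = ln(2.679)/0.044
Step 4: t = 0.9853/0.044 = 22.39 s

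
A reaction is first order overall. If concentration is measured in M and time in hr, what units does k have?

hr⁻¹

Step 1: For overall order n, rate = k × (concentration)^n.
Step 2: Rate has units M·hr⁻¹; concentration term has units M^1.
Step 3: k = rate / (concentration)^n, so units of k = M^(1-1)·hr⁻¹ = hr⁻¹.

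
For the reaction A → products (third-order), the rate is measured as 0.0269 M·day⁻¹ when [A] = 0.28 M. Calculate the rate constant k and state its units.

1.225 M⁻²·day⁻¹

Step 1: rate = k[A]^3, so k = rate / [A]^3.
Step 2: k = 0.0269 / (0.28)^3 = 0.0269 / 0.02195.
Step 3: k = 1.225 M⁻²·day⁻¹.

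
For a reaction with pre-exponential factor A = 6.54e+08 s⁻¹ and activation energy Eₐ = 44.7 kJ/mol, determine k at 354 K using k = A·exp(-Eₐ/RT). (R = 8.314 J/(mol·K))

1.66e+02 s⁻¹

Step 1: Use the Arrhenius equation: k = A × exp(-Eₐ/RT)
Step 2: Convert Eₐ to J/mol: 44.7 kJ/mol = 44700 J/mol
Step 3: Calculate the exponent: -Eₐ/(RT) = -44700/(8.314 × 354) = -15.18778
Step 4: k = 6.54e+08 × exp(-15.18778)
Step 5: k = 6.54e+08 × 2.53531e-07 = 1.6581e+02 s⁻¹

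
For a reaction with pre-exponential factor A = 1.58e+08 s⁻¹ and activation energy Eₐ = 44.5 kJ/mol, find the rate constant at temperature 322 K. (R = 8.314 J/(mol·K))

9.54e+00 s⁻¹

Step 1: Use the Arrhenius equation: k = A × exp(-Eₐ/RT)
Step 2: Convert Eₐ to J/mol: 44.5 kJ/mol = 44500 J/mol
Step 3: Calculate the exponent: -Eₐ/(RT) = -44500/(8.314 × 322) = -16.62241
Step 4: k = 1.58e+08 × exp(-16.62241)
Step 5: k = 1.58e+08 × 6.03920e-08 = 9.5419e+00 s⁻¹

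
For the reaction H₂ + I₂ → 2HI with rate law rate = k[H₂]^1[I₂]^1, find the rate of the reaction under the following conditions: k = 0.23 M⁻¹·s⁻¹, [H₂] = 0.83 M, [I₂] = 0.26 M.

0.04963 M/s

Step 1: The rate law is rate = k[H₂]^1[I₂]^1
Step 2: Substitute: rate = 0.23 × (0.83)^1 × (0.26)^1
Step 3: rate = 0.23 × 0.83 × 0.26 = 0.049634 M/s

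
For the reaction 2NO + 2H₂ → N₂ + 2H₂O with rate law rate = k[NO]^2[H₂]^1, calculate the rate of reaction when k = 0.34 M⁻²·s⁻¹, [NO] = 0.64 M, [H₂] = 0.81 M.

0.1128 M/s

Step 1: The rate law is rate = k[NO]^2[H₂]^1
Step 2: Substitute: rate = 0.34 × (0.64)^2 × (0.81)^1
Step 3: rate = 0.34 × 0.4096 × 0.81 = 0.112804 M/s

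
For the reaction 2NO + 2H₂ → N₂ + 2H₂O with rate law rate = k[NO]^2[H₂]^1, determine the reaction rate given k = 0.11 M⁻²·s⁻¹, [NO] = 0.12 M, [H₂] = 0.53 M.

0.0008395 M/s

Step 1: The rate law is rate = k[NO]^2[H₂]^1
Step 2: Substitute: rate = 0.11 × (0.12)^2 × (0.53)^1
Step 3: rate = 0.11 × 0.0144 × 0.53 = 0.00083952 M/s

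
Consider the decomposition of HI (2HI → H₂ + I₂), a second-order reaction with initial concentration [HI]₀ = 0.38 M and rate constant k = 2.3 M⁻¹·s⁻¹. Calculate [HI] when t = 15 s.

0.02693 M

Step 1: For a second-order reaction: 1/[HI] = 1/[HI]₀ + kt
Step 2: 1/[HI] = 1/0.38 + 2.3 × 15
Step 3: 1/[HI] = 2.632 + 34.5 = 37.13
Step 4: [HI] = 1/37.13 = 0.02693 M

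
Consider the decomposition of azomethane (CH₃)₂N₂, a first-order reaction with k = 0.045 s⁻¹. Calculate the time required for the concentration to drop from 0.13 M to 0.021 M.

40.51 s

Step 1: For first-order: t = ln([azomethane]₀/[azomethane])/k
Step 2: t = ln(0.13/0.021)/0.045
Step 3: t = ln(6.19)/0.045
Step 4: t = 1.823/0.045 = 40.51 s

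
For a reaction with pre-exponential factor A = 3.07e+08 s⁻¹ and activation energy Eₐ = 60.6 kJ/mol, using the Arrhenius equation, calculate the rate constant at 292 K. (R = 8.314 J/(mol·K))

4.43e-03 s⁻¹

Step 1: Use the Arrhenius equation: k = A × exp(-Eₐ/RT)
Step 2: Convert Eₐ to J/mol: 60.6 kJ/mol = 60600 J/mol
Step 3: Calculate the exponent: -Eₐ/(RT) = -60600/(8.314 × 292) = -24.96202
Step 4: k = 3.07e+08 × exp(-24.96202)
Step 5: k = 3.07e+08 × 1.44256e-11 = 4.4287e-03 s⁻¹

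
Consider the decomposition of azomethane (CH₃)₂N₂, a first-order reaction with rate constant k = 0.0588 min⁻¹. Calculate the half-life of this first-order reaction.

11.79 min

Step 1: For a first-order reaction, t₁/₂ = ln(2)/k
Step 2: t₁/₂ = ln(2)/0.0588
Step 3: t₁/₂ = 0.6931/0.0588 = 11.79 min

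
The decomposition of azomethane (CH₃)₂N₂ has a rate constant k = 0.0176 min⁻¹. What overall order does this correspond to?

first order (1)

Step 1: The units of k for an nth-order reaction are (concentration)^(1-n)·(time)⁻¹.
Step 2: Here k has units min⁻¹, so the concentration exponent is 0.
Step 3: 1 - n = 0 ⇒ n = 1. The reaction is first order.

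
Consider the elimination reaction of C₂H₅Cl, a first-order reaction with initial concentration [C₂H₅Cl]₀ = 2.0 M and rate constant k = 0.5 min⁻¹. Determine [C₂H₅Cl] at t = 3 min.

0.4463 M

Step 1: For a first-order reaction: [C₂H₅Cl] = [C₂H₅Cl]₀ × e^(-kt)
Step 2: [C₂H₅Cl] = 2.0 × e^(-0.5 × 3)
Step 3: [C₂H₅Cl] = 2.0 × e^(-1.5)
Step 4: [C₂H₅Cl] = 2.0 × 0.22313 = 0.4463 M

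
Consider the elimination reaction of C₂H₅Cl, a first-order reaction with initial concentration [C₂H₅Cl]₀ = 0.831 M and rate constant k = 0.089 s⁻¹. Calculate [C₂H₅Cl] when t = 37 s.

0.03087 M

Step 1: For a first-order reaction: [C₂H₅Cl] = [C₂H₅Cl]₀ × e^(-kt)
Step 2: [C₂H₅Cl] = 0.831 × e^(-0.089 × 37)
Step 3: [C₂H₅Cl] = 0.831 × e^(-3.293)
Step 4: [C₂H₅Cl] = 0.831 × 0.0371423 = 0.03087 M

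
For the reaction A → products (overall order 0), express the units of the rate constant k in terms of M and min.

M·min⁻¹

Step 1: For overall order n, rate = k × (concentration)^n.
Step 2: Rate has units M·min⁻¹; concentration term has units M^0.
Step 3: k = rate / (concentration)^n, so units of k = M^(1-0)·min⁻¹ = M·min⁻¹.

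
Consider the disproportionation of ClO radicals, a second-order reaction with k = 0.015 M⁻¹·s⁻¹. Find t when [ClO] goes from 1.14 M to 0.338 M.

138.8 s

Step 1: For second-order: t = (1/[ClO] - 1/[ClO]₀)/k
Step 2: t = (1/0.338 - 1/1.14)/0.015
Step 3: t = (2.959 - 0.8772)/0.015
Step 4: t = 2.081/0.015 = 138.8 s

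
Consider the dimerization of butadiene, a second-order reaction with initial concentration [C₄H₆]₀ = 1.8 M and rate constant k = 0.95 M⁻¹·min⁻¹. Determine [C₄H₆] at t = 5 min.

0.1885 M

Step 1: For a second-order reaction: 1/[C₄H₆] = 1/[C₄H₆]₀ + kt
Step 2: 1/[C₄H₆] = 1/1.8 + 0.95 × 5
Step 3: 1/[C₄H₆] = 0.5556 + 4.75 = 5.306
Step 4: [C₄H₆] = 1/5.306 = 0.1885 M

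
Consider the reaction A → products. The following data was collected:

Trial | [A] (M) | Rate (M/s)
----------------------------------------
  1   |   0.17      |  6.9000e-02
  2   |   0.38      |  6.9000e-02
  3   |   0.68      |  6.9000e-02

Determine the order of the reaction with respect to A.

zeroth order (0)

Step 1: Compare trials - when concentration changes, rate stays constant.
Step 2: rate₂/rate₁ = 6.9000e-02/6.9000e-02 = 1
Step 3: [A]₂/[A]₁ = 0.38/0.17 = 2.235
Step 4: Since rate ratio ≈ (conc ratio)^0, the reaction is zeroth order.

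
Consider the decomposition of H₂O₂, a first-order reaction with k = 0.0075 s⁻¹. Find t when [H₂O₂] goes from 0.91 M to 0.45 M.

93.89 s

Step 1: For first-order: t = ln([H₂O₂]₀/[H₂O₂])/k
Step 2: t = ln(0.91/0.45)/0.0075
Step 3: t = ln(2.022)/0.0075
Step 4: t = 0.7042/0.0075 = 93.89 s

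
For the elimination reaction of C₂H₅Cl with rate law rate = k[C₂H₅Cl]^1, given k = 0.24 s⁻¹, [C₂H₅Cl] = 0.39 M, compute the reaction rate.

0.0936 M/s

Step 1: Identify the rate law: rate = k[C₂H₅Cl]^1
Step 2: Substitute values: rate = 0.24 × (0.39)^1
Step 3: Calculate: rate = 0.24 × 0.39 = 0.0936 M/s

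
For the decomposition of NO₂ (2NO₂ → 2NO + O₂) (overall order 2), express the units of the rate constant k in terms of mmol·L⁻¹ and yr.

(mmol·L⁻¹)⁻¹·yr⁻¹

Step 1: For overall order n, rate = k × (concentration)^n.
Step 2: Rate has units mmol·L⁻¹·yr⁻¹; concentration term has units (mmol·L⁻¹)^2.
Step 3: k = rate / (concentration)^n, so units of k = (mmol·L⁻¹)^(1-2)·yr⁻¹ = (mmol·L⁻¹)⁻¹·yr⁻¹.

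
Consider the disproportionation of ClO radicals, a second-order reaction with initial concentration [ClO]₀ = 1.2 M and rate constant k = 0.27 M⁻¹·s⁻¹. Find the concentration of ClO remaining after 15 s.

0.2048 M

Step 1: For a second-order reaction: 1/[ClO] = 1/[ClO]₀ + kt
Step 2: 1/[ClO] = 1/1.2 + 0.27 × 15
Step 3: 1/[ClO] = 0.8333 + 4.05 = 4.883
Step 4: [ClO] = 1/4.883 = 0.2048 M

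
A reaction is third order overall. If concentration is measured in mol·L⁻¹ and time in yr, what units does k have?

(mol·L⁻¹)⁻²·yr⁻¹

Step 1: For overall order n, rate = k × (concentration)^n.
Step 2: Rate has units mol·L⁻¹·yr⁻¹; concentration term has units (mol·L⁻¹)^3.
Step 3: k = rate / (concentration)^n, so units of k = (mol·L⁻¹)^(1-3)·yr⁻¹ = (mol·L⁻¹)⁻²·yr⁻¹.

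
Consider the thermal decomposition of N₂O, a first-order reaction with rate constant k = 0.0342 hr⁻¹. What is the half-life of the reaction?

20.27 hr

Step 1: For a first-order reaction, t₁/₂ = ln(2)/k
Step 2: t₁/₂ = ln(2)/0.0342
Step 3: t₁/₂ = 0.6931/0.0342 = 20.27 hr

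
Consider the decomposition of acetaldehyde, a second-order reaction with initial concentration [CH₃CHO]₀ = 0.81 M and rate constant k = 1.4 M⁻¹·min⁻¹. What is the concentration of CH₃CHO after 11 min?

0.06012 M

Step 1: For a second-order reaction: 1/[CH₃CHO] = 1/[CH₃CHO]₀ + kt
Step 2: 1/[CH₃CHO] = 1/0.81 + 1.4 × 11
Step 3: 1/[CH₃CHO] = 1.235 + 15.4 = 16.63
Step 4: [CH₃CHO] = 1/16.63 = 0.06012 M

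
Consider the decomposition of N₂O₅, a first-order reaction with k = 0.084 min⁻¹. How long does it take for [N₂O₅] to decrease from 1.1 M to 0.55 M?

8.252 min

Step 1: For first-order: t = ln([N₂O₅]₀/[N₂O₅])/k
Step 2: t = ln(1.1/0.55)/0.084
Step 3: t = ln(2)/0.084
Step 4: t = 0.6931/0.084 = 8.252 min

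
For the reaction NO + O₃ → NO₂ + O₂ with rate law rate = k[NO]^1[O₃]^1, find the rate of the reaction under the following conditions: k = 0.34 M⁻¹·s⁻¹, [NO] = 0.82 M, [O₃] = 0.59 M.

0.1645 M/s

Step 1: The rate law is rate = k[NO]^1[O₃]^1
Step 2: Substitute: rate = 0.34 × (0.82)^1 × (0.59)^1
Step 3: rate = 0.34 × 0.82 × 0.59 = 0.164492 M/s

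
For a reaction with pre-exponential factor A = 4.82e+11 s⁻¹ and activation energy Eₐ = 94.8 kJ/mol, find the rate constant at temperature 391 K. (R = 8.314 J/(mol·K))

1.04e-01 s⁻¹

Step 1: Use the Arrhenius equation: k = A × exp(-Eₐ/RT)
Step 2: Convert Eₐ to J/mol: 94.8 kJ/mol = 94800 J/mol
Step 3: Calculate the exponent: -Eₐ/(RT) = -94800/(8.314 × 391) = -29.16229
Step 4: k = 4.82e+11 × exp(-29.16229)
Step 5: k = 4.82e+11 × 2.16261e-13 = 1.0424e-01 s⁻¹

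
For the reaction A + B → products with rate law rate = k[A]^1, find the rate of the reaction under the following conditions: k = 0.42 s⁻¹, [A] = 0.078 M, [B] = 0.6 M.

0.03276 M/s

Step 1: The rate law is rate = k[A]^1
Step 2: Note that the rate does not depend on [B] (zero order in B).
Step 3: rate = 0.42 × (0.078)^1 = 0.03276 M/s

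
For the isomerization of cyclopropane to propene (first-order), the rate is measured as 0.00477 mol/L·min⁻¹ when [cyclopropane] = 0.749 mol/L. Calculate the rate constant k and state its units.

0.006368 min⁻¹

Step 1: rate = k[cyclopropane]^1, so k = rate / [cyclopropane]^1.
Step 2: k = 0.00477 / (0.749)^1 = 0.00477 / 0.749.
Step 3: k = 0.006368 min⁻¹.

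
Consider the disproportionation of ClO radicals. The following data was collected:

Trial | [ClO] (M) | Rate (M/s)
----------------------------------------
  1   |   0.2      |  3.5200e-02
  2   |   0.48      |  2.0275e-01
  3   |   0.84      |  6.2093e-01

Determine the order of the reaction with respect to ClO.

second order (2)

Step 1: Compare trials to find order n where rate₂/rate₁ = ([ClO]₂/[ClO]₁)^n
Step 2: rate₂/rate₁ = 2.0275e-01/3.5200e-02 = 5.76
Step 3: [ClO]₂/[ClO]₁ = 0.48/0.2 = 2.4
Step 4: n = ln(5.76)/ln(2.4) = 2.00 ≈ 2
Step 5: The reaction is second order in ClO.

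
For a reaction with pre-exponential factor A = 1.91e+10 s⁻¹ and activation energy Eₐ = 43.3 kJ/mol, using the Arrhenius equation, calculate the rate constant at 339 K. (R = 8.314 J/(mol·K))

4.06e+03 s⁻¹

Step 1: Use the Arrhenius equation: k = A × exp(-Eₐ/RT)
Step 2: Convert Eₐ to J/mol: 43.3 kJ/mol = 43300 J/mol
Step 3: Calculate the exponent: -Eₐ/(RT) = -43300/(8.314 × 339) = -15.36308
Step 4: k = 1.91e+10 × exp(-15.36308)
Step 5: k = 1.91e+10 × 2.12764e-07 = 4.0638e+03 s⁻¹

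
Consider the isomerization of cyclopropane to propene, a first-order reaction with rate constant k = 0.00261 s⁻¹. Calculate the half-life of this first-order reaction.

265.6 s

Step 1: For a first-order reaction, t₁/₂ = ln(2)/k
Step 2: t₁/₂ = ln(2)/0.00261
Step 3: t₁/₂ = 0.6931/0.00261 = 265.6 s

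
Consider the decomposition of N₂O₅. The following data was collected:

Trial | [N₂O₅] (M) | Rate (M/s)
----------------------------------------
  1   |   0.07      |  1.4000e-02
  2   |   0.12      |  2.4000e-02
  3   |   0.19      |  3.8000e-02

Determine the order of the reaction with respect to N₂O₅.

first order (1)

Step 1: Compare trials to find order n where rate₂/rate₁ = ([N₂O₅]₂/[N₂O₅]₁)^n
Step 2: rate₂/rate₁ = 2.4000e-02/1.4000e-02 = 1.714
Step 3: [N₂O₅]₂/[N₂O₅]₁ = 0.12/0.07 = 1.714
Step 4: n = ln(1.714)/ln(1.714) = 1.00 ≈ 1
Step 5: The reaction is first order in N₂O₅.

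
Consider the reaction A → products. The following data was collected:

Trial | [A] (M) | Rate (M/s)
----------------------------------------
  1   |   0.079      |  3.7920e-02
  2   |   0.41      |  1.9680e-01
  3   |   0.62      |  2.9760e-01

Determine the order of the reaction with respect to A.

first order (1)

Step 1: Compare trials to find order n where rate₂/rate₁ = ([A]₂/[A]₁)^n
Step 2: rate₂/rate₁ = 1.9680e-01/3.7920e-02 = 5.19
Step 3: [A]₂/[A]₁ = 0.41/0.079 = 5.19
Step 4: n = ln(5.19)/ln(5.19) = 1.00 ≈ 1
Step 5: The reaction is first order in A.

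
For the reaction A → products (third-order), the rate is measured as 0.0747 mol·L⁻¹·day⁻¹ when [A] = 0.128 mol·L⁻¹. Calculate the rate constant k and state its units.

35.62 (mol·L⁻¹)⁻²·day⁻¹

Step 1: rate = k[A]^3, so k = rate / [A]^3.
Step 2: k = 0.0747 / (0.128)^3 = 0.0747 / 0.002097.
Step 3: k = 35.62 (mol·L⁻¹)⁻²·day⁻¹.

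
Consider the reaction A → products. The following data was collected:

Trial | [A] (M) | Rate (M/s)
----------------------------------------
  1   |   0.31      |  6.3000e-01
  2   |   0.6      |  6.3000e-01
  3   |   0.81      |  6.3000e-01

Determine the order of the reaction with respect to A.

zeroth order (0)

Step 1: Compare trials - when concentration changes, rate stays constant.
Step 2: rate₂/rate₁ = 6.3000e-01/6.3000e-01 = 1
Step 3: [A]₂/[A]₁ = 0.6/0.31 = 1.935
Step 4: Since rate ratio ≈ (conc ratio)^0, the reaction is zeroth order.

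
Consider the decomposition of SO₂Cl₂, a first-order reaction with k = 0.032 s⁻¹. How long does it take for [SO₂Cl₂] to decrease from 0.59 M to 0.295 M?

21.66 s

Step 1: For first-order: t = ln([SO₂Cl₂]₀/[SO₂Cl₂])/k
Step 2: t = ln(0.59/0.295)/0.032
Step 3: t = ln(2)/0.032
Step 4: t = 0.6931/0.032 = 21.66 s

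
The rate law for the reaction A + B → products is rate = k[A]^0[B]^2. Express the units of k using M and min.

M⁻¹·min⁻¹

Step 1: Overall order = 0 + 2 = 2.
Step 2: rate has units M·min⁻¹; [A]^0[B]^2 has units M^2.
Step 3: k = rate/([A]^0[B]^2), so units of k = M^(1-2)·min⁻¹ = M⁻¹·min⁻¹.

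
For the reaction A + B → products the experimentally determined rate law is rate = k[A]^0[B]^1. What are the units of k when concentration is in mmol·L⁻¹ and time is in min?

min⁻¹

Step 1: Overall order = 0 + 1 = 1.
Step 2: rate has units mmol·L⁻¹·min⁻¹; [A]^0[B]^1 has units (mmol·L⁻¹)^1.
Step 3: k = rate/([A]^0[B]^1), so units of k = (mmol·L⁻¹)^(1-1)·min⁻¹ = min⁻¹.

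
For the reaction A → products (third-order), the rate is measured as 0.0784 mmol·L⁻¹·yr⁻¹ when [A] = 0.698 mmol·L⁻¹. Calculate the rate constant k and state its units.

0.2305 (mmol·L⁻¹)⁻²·yr⁻¹

Step 1: rate = k[A]^3, so k = rate / [A]^3.
Step 2: k = 0.0784 / (0.698)^3 = 0.0784 / 0.3401.
Step 3: k = 0.2305 (mmol·L⁻¹)⁻²·yr⁻¹.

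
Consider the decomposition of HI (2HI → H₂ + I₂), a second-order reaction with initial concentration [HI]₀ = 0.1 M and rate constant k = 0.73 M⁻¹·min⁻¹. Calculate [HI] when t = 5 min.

0.07326 M

Step 1: For a second-order reaction: 1/[HI] = 1/[HI]₀ + kt
Step 2: 1/[HI] = 1/0.1 + 0.73 × 5
Step 3: 1/[HI] = 10 + 3.65 = 13.65
Step 4: [HI] = 1/13.65 = 0.07326 M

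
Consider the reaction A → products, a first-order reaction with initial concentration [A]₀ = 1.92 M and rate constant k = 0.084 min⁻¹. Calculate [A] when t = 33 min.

0.1201 M

Step 1: For a first-order reaction: [A] = [A]₀ × e^(-kt)
Step 2: [A] = 1.92 × e^(-0.084 × 33)
Step 3: [A] = 1.92 × e^(-2.772)
Step 4: [A] = 1.92 × 0.0625368 = 0.1201 M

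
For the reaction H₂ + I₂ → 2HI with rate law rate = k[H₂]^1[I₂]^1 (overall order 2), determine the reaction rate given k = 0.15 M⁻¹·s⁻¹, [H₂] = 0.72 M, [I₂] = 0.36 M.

0.03888 M/s

Step 1: The rate law is rate = k[H₂]^1[I₂]^1, overall order = 1+1 = 2
Step 2: Substitute values: rate = 0.15 × (0.72)^1 × (0.36)^1
Step 3: rate = 0.15 × 0.72 × 0.36 = 0.03888 M/s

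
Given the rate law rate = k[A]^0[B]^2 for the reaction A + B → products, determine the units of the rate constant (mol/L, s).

(mol/L)⁻¹·s⁻¹

Step 1: Overall order = 0 + 2 = 2.
Step 2: rate has units mol/L·s⁻¹; [A]^0[B]^2 has units (mol/L)^2.
Step 3: k = rate/([A]^0[B]^2), so units of k = (mol/L)^(1-2)·s⁻¹ = (mol/L)⁻¹·s⁻¹.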